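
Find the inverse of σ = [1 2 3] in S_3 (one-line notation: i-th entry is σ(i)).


To find σ⁻¹, swap domain and range:
σ(1) = 1 → σ⁻¹(1) = 1
σ(2) = 2 → σ⁻¹(2) = 2
σ(3) = 3 → σ⁻¹(3) = 3

σ⁻¹ = [1 2 3]


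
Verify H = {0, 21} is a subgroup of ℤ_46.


Subgroup test for H = {0, 21} in (ℤ_46, +):
(1) 0 ∈ H? Yes
(2) Closure: for all a,b ∈ H, (a+b) mod 46 ∈ H? No  [counterexample: 21 + 21 = 42 ∉ H]
(3) Inverses: for all a ∈ H, -a mod 46 ∈ H? No

No, H is not a subgroup of ℤ_46


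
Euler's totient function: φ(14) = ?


φ(n) = count of k ∈ {1,...,n} with gcd(k,n)=1
Coprimes to 14: {1, 3, 5, 9, 11, 13}
Count: 6

φ(14) = 6


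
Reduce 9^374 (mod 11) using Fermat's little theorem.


Fermat's little theorem: if p is prime and gcd(a,p)=1, then a^(p-1) ≡ 1 (mod p)
p = 11 is prime, gcd(9,11) = 1
Reduce exponent: 374 mod 10 = 4
So 9^374 ≡ 9^4 (mod 11)
9^4 mod 11 = 5

9^374 ≡ 5 (mod 11)


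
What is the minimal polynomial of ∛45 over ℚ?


∛45 satisfies x³ - 45 = 0, irreducible over ℚ (no rational root; 45 is not a perfect cube)

Minimal polynomial: x³ - 45


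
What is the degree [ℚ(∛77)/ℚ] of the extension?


∛77 has minimal polynomial x³ - 77 (irreducible over ℚ since 77 is not a perfect cube)

[ℚ(∛77)/ℚ] = 3


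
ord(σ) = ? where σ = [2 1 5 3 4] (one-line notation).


Cycle decomposition: (1 2) (3 5 4)
Cycle lengths: 2, 3
Order = lcm(2, 3) = 6

ord(σ) = 6


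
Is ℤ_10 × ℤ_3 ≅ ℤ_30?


Comparing ℤ_10 × ℤ_3 and ℤ_30:
gcd(10,3) = 1, so ℤ_10 × ℤ_3 ≅ ℤ_30 (CRT)

Yes, ℤ_10 × ℤ_3 ≅ ℤ_30


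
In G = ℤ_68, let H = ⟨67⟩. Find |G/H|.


|⟨67⟩| = n / gcd(67, 68) = 68 / 1 = 68
H is normal (ℤ_68 is abelian).
|G/H| = |G| / |H| = 68 / 68 = 1

|G/H| = 1


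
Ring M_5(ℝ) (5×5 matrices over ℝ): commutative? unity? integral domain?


Matrix multiplication is non-commutative for n ≥ 2; the identity matrix I is the unity; singular matrices give zero divisors, so not an integral domain
Commutative: No
Integral domain: No
Has unity: Yes

M_5(ℝ) (5×5 matrices over ℝ): Commutative=No, Unity=Yes


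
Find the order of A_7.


|A_n| = n!/2 (even permutations)
|A_7| = 7!/2 = 5040/2 = 2520

|A_7| = 2520


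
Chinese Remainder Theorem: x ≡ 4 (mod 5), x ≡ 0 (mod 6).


m₁ = 5, m₂ = 6, gcd = 1, so CRT applies. M = m₁·m₂ = 30
Let M₁ = M/m₁ = 6, M₂ = M/m₂ = 5
Find y₁ ≡ M₁⁻¹ (mod m₁): 6⁻¹ ≡ 1 (mod 5)
Find y₂ ≡ M₂⁻¹ (mod m₂): 5⁻¹ ≡ 5 (mod 6)
x = a₁·M₁·y₁ + a₂·M₂·y₂ = 4·6·1 + 0·5·5 = 24
Reduce mod 30: x ≡ 24
Check: 24 mod 5 = 4 ✓, 24 mod 6 = 0 ✓

x ≡ 24 (mod 30)


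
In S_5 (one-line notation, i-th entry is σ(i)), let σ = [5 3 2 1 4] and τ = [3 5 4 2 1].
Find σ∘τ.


σ∘τ: apply τ first, then σ
1 →τ 3 →σ 2
2 →τ 5 →σ 4
3 →τ 4 →σ 1
4 →τ 2 →σ 3
5 →τ 1 →σ 5

σ∘τ = [2 4 1 3 5]


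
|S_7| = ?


|S_n| = n! (number of permutations of n symbols)
|S_7| = 7! = 5040

|S_7| = 5040


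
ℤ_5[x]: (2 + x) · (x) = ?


Expand and collect like terms; reduce coefficients mod 5:
x^0: 2·0 = 0 ≡ 0 (mod 5)
x^1: 2·1 + 1·0 = 2 ≡ 2 (mod 5)
x^2: 1·1 = 1 ≡ 1 (mod 5)
Result: 2x + x^2

f · g = 2x + x^2


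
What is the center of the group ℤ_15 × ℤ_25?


Z(G) = {g ∈ G | gx = xg for all x ∈ G}
Direct product of abelian groups is abelian, so Z(G) = G

Z(ℤ_15 × ℤ_25) = ℤ_15 × ℤ_25


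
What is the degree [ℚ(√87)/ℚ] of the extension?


√87 has minimal polynomial x² - 87 (irreducible over ℚ since 87 is squarefree)

[ℚ(√87)/ℚ] = 2


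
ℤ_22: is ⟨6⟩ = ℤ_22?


g generates ℤ_n iff gcd(g, n) = 1
gcd(6, 22) = 2
Since gcd = 2 ≠ 1, ⟨6⟩ has order 11 < 22, so 6 is not a generator.

No, 6 does not generate ℤ_22


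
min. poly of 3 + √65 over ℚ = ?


Let α = 3 + √65. Then α - 3 = √65, so (α - 3)² = 65, giving α² - 6α - 56 = 0. Degree 2 and α ∉ ℚ, so this is the minimal polynomial.

Minimal polynomial: x² - 6x - 56


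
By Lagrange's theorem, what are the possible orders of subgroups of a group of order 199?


Lagrange's theorem: |H| divides |G|
|G| = 199
Divisors of 199: 1, 199

Possible subgroup orders: {1, 199}


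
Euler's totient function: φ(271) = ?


Factor n: 271 = 271
φ(n) = n · ∏(1 - 1/p) over distinct primes p | n
φ(271) = 271 · (1 - 1/271) = 270

φ(271) = 270


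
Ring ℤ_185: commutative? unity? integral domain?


ℤ_185 is a commutative ring with unity 1; 185 = 5×37 is composite, so 5·37 ≡ 0 gives zero divisors (not an integral domain)
Commutative: Yes
Integral domain: No
Has unity: Yes

ℤ_185: Commutative=Yes, Unity=Yes


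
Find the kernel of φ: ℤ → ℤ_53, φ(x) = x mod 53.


Kernel = preimage of identity
ker(φ) = {x ∈ ℤ : x ≡ 0 (mod 53)} = 53ℤ = {0, ±53, ±106, ...}

ker(φ) = 53ℤ


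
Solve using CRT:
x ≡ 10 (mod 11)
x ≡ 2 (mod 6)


m₁ = 11, m₂ = 6, gcd = 1, so CRT applies. M = m₁·m₂ = 66
Let M₁ = M/m₁ = 6, M₂ = M/m₂ = 11
Find y₁ ≡ M₁⁻¹ (mod m₁): 6⁻¹ ≡ 2 (mod 11)
Find y₂ ≡ M₂⁻¹ (mod m₂): 11⁻¹ ≡ 5 (mod 6)
x = a₁·M₁·y₁ + a₂·M₂·y₂ = 10·6·2 + 2·11·5 = 230
Reduce mod 66: x ≡ 32
Check: 32 mod 11 = 10 ✓, 32 mod 6 = 2 ✓

x ≡ 32 (mod 66)


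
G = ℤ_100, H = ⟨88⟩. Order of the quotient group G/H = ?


|⟨88⟩| = n / gcd(88, 100) = 100 / 4 = 25
H is normal (ℤ_100 is abelian).
|G/H| = |G| / |H| = 100 / 25 = 4

|G/H| = 4


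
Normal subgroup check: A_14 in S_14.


H = A_14 in S_14
A_14 has index 2 in S_14, and every subgroup of index 2 is normal

Yes, normal subgroup


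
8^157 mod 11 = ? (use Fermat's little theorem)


Fermat's little theorem: if p is prime and gcd(a,p)=1, then a^(p-1) ≡ 1 (mod p)
p = 11 is prime, gcd(8,11) = 1
Reduce exponent: 157 mod 10 = 7
So 8^157 ≡ 8^7 (mod 11)
8^7 mod 11 = 2

8^157 ≡ 2 (mod 11)


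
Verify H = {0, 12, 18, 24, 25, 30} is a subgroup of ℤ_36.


Subgroup test for H = {0, 12, 18, 24, 25, 30} in (ℤ_36, +):
(1) 0 ∈ H? Yes
(2) Closure: for all a,b ∈ H, (a+b) mod 36 ∈ H? No  [counterexample: 12 + 25 = 1 ∉ H]
(3) Inverses: for all a ∈ H, -a mod 36 ∈ H? No

No, H is not a subgroup of ℤ_36


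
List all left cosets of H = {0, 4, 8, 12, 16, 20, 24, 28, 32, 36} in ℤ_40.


H = {0, 4, 8, 12, 16, 20, 24, 28, 32, 36}, |H| = 10
Number of cosets = |G|/|H| = 40/10 = 4
0 + H = {0, 4, 8, 12, 16, 20, 24, 28, 32, 36}
1 + H = {1, 5, 9, 13, 17, 21, 25, 29, 33, 37}
2 + H = {2, 6, 10, 14, 18, 22, 26, 30, 34, 38}
3 + H = {3, 7, 11, 15, 19, 23, 27, 31, 35, 39}

Cosets: 0+H={0,4,8,12,16,20,24,28,32,36}; 1+H={1,5,9,13,17,21,25,29,33,37}; 2+H={2,6,10,14,18,22,26,30,34,38}; 3+H={3,7,11,15,19,23,27,31,35,39}


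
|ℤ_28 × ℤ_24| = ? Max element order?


|ℤ_28 × ℤ_24| = 28 × 24 = 672
Max element order = lcm(28,24) = 168
Cyclic? No (gcd=4)

|ℤ_28×ℤ_24| = 672, max element order = 168


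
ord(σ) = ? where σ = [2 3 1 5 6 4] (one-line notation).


Cycle decomposition: (1 2 3) (4 5 6)
Cycle lengths: 3, 3
Order = lcm(3, 3) = 3

ord(σ) = 3


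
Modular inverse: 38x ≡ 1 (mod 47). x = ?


Use the extended Euclidean algorithm to write 1 = 38·s + 47·t; then s mod 47 is the inverse.
Euclidean algorithm:
  38 = 0·47 + 38
  47 = 1·38 + 9
  38 = 4·9 + 2
  9 = 4·2 + 1
  2 = 2·1 + 0
gcd(38,47) = 1
Back-substitution gives: 38·(-21) + 47·(17) = 1
So 38⁻¹ ≡ -21 ≡ 26 (mod 47)
Check: 38 × 26 = 988 ≡ 1 (mod 47) ✓

38⁻¹ ≡ 26 (mod 47)


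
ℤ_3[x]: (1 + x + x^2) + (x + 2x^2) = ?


Add coefficients mod 3:
x^0: 1 + 0 = 1 (mod 3)
x^1: 1 + 1 = 2 (mod 3)
x^2: 1 + 2 = 0 (mod 3)
Result: 1 + 2x

f + g = 1 + 2x


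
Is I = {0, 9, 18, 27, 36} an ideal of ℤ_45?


Check ideal conditions for I = {0, 9, 18, 27, 36} in ℤ_45:
(1) I is an additive subgroup? Yes
(2) For r ∈ ℤ_45 and a ∈ I: r·a ∈ I? Yes

Yes, I is an ideal of ℤ_45


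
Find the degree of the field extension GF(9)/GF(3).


GF(9) = GF(3^2), so the extension degree is 2

[GF(9)/GF(3)] = 2


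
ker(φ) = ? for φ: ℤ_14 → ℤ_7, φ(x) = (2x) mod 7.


Kernel = preimage of identity
ker(φ) = {x ∈ ℤ_14 : 2x ≡ 0 (mod 7)}. Since 7 | 14, φ is well-defined. The kernel is the cyclic subgroup ⟨7⟩ of ℤ_14 (order 2), i.e. {0, 7}

ker(φ) = {0, 7}


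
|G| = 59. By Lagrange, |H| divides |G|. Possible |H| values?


Lagrange's theorem: |H| divides |G|
|G| = 59
Divisors of 59: 1, 59

Possible subgroup orders: {1, 59}


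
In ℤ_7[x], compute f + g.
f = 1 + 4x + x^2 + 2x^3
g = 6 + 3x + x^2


Add coefficients mod 7:
x^0: 1 + 6 = 0 (mod 7)
x^1: 4 + 3 = 0 (mod 7)
x^2: 1 + 1 = 2 (mod 7)
x^3: 2 + 0 = 2 (mod 7)
Result: 2x^2 + 2x^3

f + g = 2x^2 + 2x^3


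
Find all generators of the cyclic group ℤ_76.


g generates ℤ_n iff gcd(g,n) = 1
Prime factors of 76: 2, 19
Generators are g ∈ {1,...,75} not divisible by any of these primes.
Generators: {1, 3, 5, 7, 9, 11, 13, 15, 17, 21, 23, 25, 27, 29, 31, 33, 35, 37, 39, 41, 43, 45, 47, 49, 51, 53, 55, 59, 61, 63, 65, 67, 69, 71, 73, 75}
Number of generators = φ(76) = 36

Generators of ℤ_76 = {1, 3, 5, 7, 9, 11, 13, 15, 17, 21, 23, 25, 27, 29, 31, 33, 35, 37, 39, 41, 43, 45, 47, 49, 51, 53, 55, 59, 61, 63, 65, 67, 69, 71, 73, 75}


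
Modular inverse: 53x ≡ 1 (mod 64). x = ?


Use the extended Euclidean algorithm to write 1 = 53·s + 64·t; then s mod 64 is the inverse.
Euclidean algorithm:
  53 = 0·64 + 53
  64 = 1·53 + 11
  53 = 4·11 + 9
  11 = 1·9 + 2
  9 = 4·2 + 1
  2 = 2·1 + 0
gcd(53,64) = 1
Back-substitution gives: 53·(29) + 64·(-24) = 1
So 53⁻¹ ≡ 29 ≡ 29 (mod 64)
Check: 53 × 29 = 1537 ≡ 1 (mod 64) ✓

53⁻¹ ≡ 29 (mod 64)


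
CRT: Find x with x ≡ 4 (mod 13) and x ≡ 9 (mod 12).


m₁ = 13, m₂ = 12, gcd = 1, so CRT applies. M = m₁·m₂ = 156
Let M₁ = M/m₁ = 12, M₂ = M/m₂ = 13
Find y₁ ≡ M₁⁻¹ (mod m₁): 12⁻¹ ≡ 12 (mod 13)
Find y₂ ≡ M₂⁻¹ (mod m₂): 13⁻¹ ≡ 1 (mod 12)
x = a₁·M₁·y₁ + a₂·M₂·y₂ = 4·12·12 + 9·13·1 = 693
Reduce mod 156: x ≡ 69
Check: 69 mod 13 = 4 ✓, 69 mod 12 = 9 ✓

x ≡ 69 (mod 156)


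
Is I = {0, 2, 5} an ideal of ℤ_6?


Check ideal conditions for I = {0, 2, 5} in ℤ_6:
(1) I is an additive subgroup? No
(2) For r ∈ ℤ_6 and a ∈ I: r·a ∈ I? No  [counterexample: r=2, a=2, r·a mod 6 = 4 ∉ I]

No, I is not an ideal of ℤ_6


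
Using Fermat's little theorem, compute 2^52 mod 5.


Fermat's little theorem: if p is prime and gcd(a,p)=1, then a^(p-1) ≡ 1 (mod p)
p = 5 is prime, gcd(2,5) = 1
Reduce exponent: 52 mod 4 = 0
So 2^52 ≡ 2^0 (mod 5)
2^0 = 1

2^52 ≡ 1 (mod 5)


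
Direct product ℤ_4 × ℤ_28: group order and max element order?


|ℤ_4 × ℤ_28| = 4 × 28 = 112
Max element order = lcm(4,28) = 28
Cyclic? No (gcd=4)

|ℤ_4×ℤ_28| = 112, max element order = 28


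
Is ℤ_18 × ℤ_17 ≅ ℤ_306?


Comparing ℤ_18 × ℤ_17 and ℤ_306:
gcd(18,17) = 1, so ℤ_18 × ℤ_17 ≅ ℤ_306 (CRT)

Yes, ℤ_18 × ℤ_17 ≅ ℤ_306


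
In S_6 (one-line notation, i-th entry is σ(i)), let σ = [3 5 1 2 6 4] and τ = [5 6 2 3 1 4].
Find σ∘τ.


σ∘τ: apply τ first, then σ
1 →τ 5 →σ 6
2 →τ 6 →σ 4
3 →τ 2 →σ 5
4 →τ 3 →σ 1
5 →τ 1 →σ 3
6 →τ 4 →σ 2

σ∘τ = [6 4 5 1 3 2]


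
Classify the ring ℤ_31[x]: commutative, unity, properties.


ℤ_31 is a field (n prime), so ℤ_31[x] is a commutative integral domain with unity
Commutative: Yes
Integral domain: Yes
Has unity: Yes

ℤ_31[x]: Commutative=Yes, Unity=Yes


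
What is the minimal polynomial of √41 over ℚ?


√41 satisfies x² - 41 = 0, irreducible over ℚ since 41 is squarefree

Minimal polynomial: x² - 41


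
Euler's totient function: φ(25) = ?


φ(n) = count of k ∈ {1,...,n} with gcd(k,n)=1
Coprimes to 25: {1, 2, 3, 4, 6, 7, 8, 9, 11, 12, 13, 14, 16, 17, 18, 19, 21, 22, 23, 24}
Count: 20

φ(25) = 20


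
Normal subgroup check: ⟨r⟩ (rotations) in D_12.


H = ⟨r⟩ (rotations) in D_12
The rotation subgroup ⟨r⟩ has index 2 in D_12, so it is normal

Yes, normal subgroup


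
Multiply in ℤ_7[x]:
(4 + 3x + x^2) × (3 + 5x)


Expand and collect like terms; reduce coefficients mod 7:
x^0: 4·3 = 12 ≡ 5 (mod 7)
x^1: 4·5 + 3·3 = 29 ≡ 1 (mod 7)
x^2: 3·5 + 1·3 = 18 ≡ 4 (mod 7)
x^3: 1·5 = 5 ≡ 5 (mod 7)
Result: 5 + x + 4x^2 + 5x^3

f · g = 5 + x + 4x^2 + 5x^3


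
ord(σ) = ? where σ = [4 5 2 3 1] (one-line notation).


Cycle decomposition: (1 4 3 2 5)
Cycle lengths: 5
Order = lcm(5) = 5

ord(σ) = 5


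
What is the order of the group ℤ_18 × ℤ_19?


|A × B| = |A| · |B|
|ℤ_18 × ℤ_19| = 18 × 19 = 342

|ℤ_18 × ℤ_19| = 342


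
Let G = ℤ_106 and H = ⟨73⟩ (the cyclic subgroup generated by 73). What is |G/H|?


|⟨73⟩| = n / gcd(73, 106) = 106 / 1 = 106
H is normal (ℤ_106 is abelian).
|G/H| = |G| / |H| = 106 / 106 = 1

|G/H| = 1


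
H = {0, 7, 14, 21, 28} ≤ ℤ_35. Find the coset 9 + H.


9 + H = {9 + h (mod 35) : h ∈ H}
9+0=9, 9+7=16, 9+14=23, 9+21=30, 9+28=2
9 + H = {2, 9, 16, 23, 30} = 2 + H

9 + H = {2, 9, 16, 23, 30}


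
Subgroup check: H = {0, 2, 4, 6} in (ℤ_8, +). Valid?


Subgroup test for H = {0, 2, 4, 6} in (ℤ_8, +):
(1) 0 ∈ H? Yes
(2) Closure: for all a,b ∈ H, (a+b) mod 8 ∈ H? Yes
(3) Inverses: for all a ∈ H, -a mod 8 ∈ H? Yes

Yes, H is a subgroup of ℤ_8


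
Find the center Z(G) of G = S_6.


Z(G) = {g ∈ G | gx = xg for all x ∈ G}
S_n is non-abelian for n ≥ 3; Z(S_6) is trivial

Z(S_6) = {e}


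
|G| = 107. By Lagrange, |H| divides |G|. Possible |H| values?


Lagrange's theorem: |H| divides |G|
|G| = 107
Divisors of 107: 1, 107

Possible subgroup orders: {1, 107}


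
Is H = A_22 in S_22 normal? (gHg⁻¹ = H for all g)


H = A_22 in S_22
A_22 has index 2 in S_22, and every subgroup of index 2 is normal

Yes, normal subgroup


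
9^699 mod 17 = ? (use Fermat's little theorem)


Fermat's little theorem: if p is prime and gcd(a,p)=1, then a^(p-1) ≡ 1 (mod p)
p = 17 is prime, gcd(9,17) = 1
Reduce exponent: 699 mod 16 = 11
So 9^699 ≡ 9^11 (mod 17)
9^11 mod 17 = 15

9^699 ≡ 15 (mod 17)


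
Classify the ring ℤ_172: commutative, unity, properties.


ℤ_172 is a commutative ring with unity 1; 172 = 2×86 is composite, so 2·86 ≡ 0 gives zero divisors (not an integral domain)
Commutative: Yes
Integral domain: No
Has unity: Yes

ℤ_172: Commutative=Yes, Unity=Yes


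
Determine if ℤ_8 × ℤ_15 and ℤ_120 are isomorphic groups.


Comparing ℤ_8 × ℤ_15 and ℤ_120:
gcd(8,15) = 1, so ℤ_8 × ℤ_15 ≅ ℤ_120 (CRT)

Yes, ℤ_8 × ℤ_15 ≅ ℤ_120


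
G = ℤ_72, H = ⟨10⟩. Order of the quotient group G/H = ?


|⟨10⟩| = n / gcd(10, 72) = 72 / 2 = 36
H is normal (ℤ_72 is abelian).
|G/H| = |G| / |H| = 72 / 36 = 2

|G/H| = 2


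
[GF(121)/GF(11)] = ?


GF(121) = GF(11^2), so the extension degree is 2

[GF(121)/GF(11)] = 2


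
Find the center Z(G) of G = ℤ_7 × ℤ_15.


Z(G) = {g ∈ G | gx = xg for all x ∈ G}
Direct product of abelian groups is abelian, so Z(G) = G

Z(ℤ_7 × ℤ_15) = ℤ_7 × ℤ_15


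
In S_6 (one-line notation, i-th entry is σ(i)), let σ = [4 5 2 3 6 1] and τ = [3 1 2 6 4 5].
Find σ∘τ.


σ∘τ: apply τ first, then σ
1 →τ 3 →σ 2
2 →τ 1 →σ 4
3 →τ 2 →σ 5
4 →τ 6 →σ 1
5 →τ 4 →σ 3
6 →τ 5 →σ 6

σ∘τ = [2 4 5 1 3 6]


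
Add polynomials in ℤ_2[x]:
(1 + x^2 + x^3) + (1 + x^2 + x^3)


Add coefficients mod 2:
x^0: 1 + 1 = 0 (mod 2)
x^1: 0 + 0 = 0 (mod 2)
x^2: 1 + 1 = 0 (mod 2)
x^3: 1 + 1 = 0 (mod 2)
Result: 0

f + g = 0


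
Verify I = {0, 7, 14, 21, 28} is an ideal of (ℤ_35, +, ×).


Check ideal conditions for I = {0, 7, 14, 21, 28} in ℤ_35:
(1) I is an additive subgroup? Yes
(2) For r ∈ ℤ_35 and a ∈ I: r·a ∈ I? Yes

Yes, I is an ideal of ℤ_35


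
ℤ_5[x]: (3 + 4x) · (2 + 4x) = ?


Expand and collect like terms; reduce coefficients mod 5:
x^0: 3·2 = 6 ≡ 1 (mod 5)
x^1: 3·4 + 4·2 = 20 ≡ 0 (mod 5)
x^2: 4·4 = 16 ≡ 1 (mod 5)
Result: 1 + x^2

f · g = 1 + x^2


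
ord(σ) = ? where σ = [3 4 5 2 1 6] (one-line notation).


Cycle decomposition: (1 3 5) (2 4)
Cycle lengths: 3, 2
Order = lcm(3, 2) = 6

ord(σ) = 6


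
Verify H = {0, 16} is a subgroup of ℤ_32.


Subgroup test for H = {0, 16} in (ℤ_32, +):
(1) 0 ∈ H? Yes
(2) Closure: for all a,b ∈ H, (a+b) mod 32 ∈ H? Yes
(3) Inverses: for all a ∈ H, -a mod 32 ∈ H? Yes

Yes, H is a subgroup of ℤ_32


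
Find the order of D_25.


|D_n| = 2n (n rotations and n reflections)
|D_25| = 2×25 = 50

|D_25| = 50


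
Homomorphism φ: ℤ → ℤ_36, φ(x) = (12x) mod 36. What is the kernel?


Kernel = preimage of identity
ker(φ) = {x ∈ ℤ : 12x ≡ 0 (mod 36)}. gcd(12,36) = 12, so 12x ≡ 0 (mod 36) ⟺ x ≡ 0 (mod 36/12 = 3). Hence ker(φ) = 3ℤ

ker(φ) = 3ℤ


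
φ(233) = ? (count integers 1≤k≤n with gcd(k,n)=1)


Factor n: 233 = 233
φ(n) = n · ∏(1 - 1/p) over distinct primes p | n
φ(233) = 233 · (1 - 1/233) = 232

φ(233) = 232


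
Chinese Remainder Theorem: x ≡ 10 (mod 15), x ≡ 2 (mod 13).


m₁ = 15, m₂ = 13, gcd = 1, so CRT applies. M = m₁·m₂ = 195
Let M₁ = M/m₁ = 13, M₂ = M/m₂ = 15
Find y₁ ≡ M₁⁻¹ (mod m₁): 13⁻¹ ≡ 7 (mod 15)
Find y₂ ≡ M₂⁻¹ (mod m₂): 15⁻¹ ≡ 7 (mod 13)
x = a₁·M₁·y₁ + a₂·M₂·y₂ = 10·13·7 + 2·15·7 = 1120
Reduce mod 195: x ≡ 145
Check: 145 mod 15 = 10 ✓, 145 mod 13 = 2 ✓

x ≡ 145 (mod 195)


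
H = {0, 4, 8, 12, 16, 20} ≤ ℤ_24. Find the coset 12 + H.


12 + H = {12 + h (mod 24) : h ∈ H}
12+0=12, 12+4=16, 12+8=20, 12+12=0, 12+16=4, 12+20=8
12 + H = {0, 4, 8, 12, 16, 20} = 0 + H

12 + H = {0, 4, 8, 12, 16, 20}


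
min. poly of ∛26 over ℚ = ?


∛26 satisfies x³ - 26 = 0, irreducible over ℚ (no rational root; 26 is not a perfect cube)

Minimal polynomial: x³ - 26


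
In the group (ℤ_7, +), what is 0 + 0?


Operation: addition mod 7
0 + 0 = (a + b) mod 7 with a = 0, b = 0

0 + 0 = 0


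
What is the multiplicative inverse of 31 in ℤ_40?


Use the extended Euclidean algorithm to write 1 = 31·s + 40·t; then s mod 40 is the inverse.
Euclidean algorithm:
  31 = 0·40 + 31
  40 = 1·31 + 9
  31 = 3·9 + 4
  9 = 2·4 + 1
  4 = 4·1 + 0
gcd(31,40) = 1
Back-substitution gives: 31·(-9) + 40·(7) = 1
So 31⁻¹ ≡ -9 ≡ 31 (mod 40)
Check: 31 × 31 = 961 ≡ 1 (mod 40) ✓

31⁻¹ ≡ 31 (mod 40)


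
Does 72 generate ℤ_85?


g generates ℤ_n iff gcd(g, n) = 1
gcd(72, 85) = 1
Since gcd = 1, 72 is a generator.

Yes, 72 generates ℤ_85


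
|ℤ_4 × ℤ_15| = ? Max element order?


|ℤ_4 × ℤ_15| = 4 × 15 = 60
Max element order = lcm(4,15) = 60
Cyclic? Yes (gcd=1)

|ℤ_4×ℤ_15| = 60, max element order = 60


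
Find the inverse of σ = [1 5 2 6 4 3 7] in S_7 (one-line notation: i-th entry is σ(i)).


To find σ⁻¹, swap domain and range:
σ(1) = 1 → σ⁻¹(1) = 1
σ(2) = 5 → σ⁻¹(5) = 2
σ(3) = 2 → σ⁻¹(2) = 3
σ(4) = 6 → σ⁻¹(6) = 4
σ(5) = 4 → σ⁻¹(4) = 5
σ(6) = 3 → σ⁻¹(3) = 6
σ(7) = 7 → σ⁻¹(7) = 7

σ⁻¹ = [1 3 6 5 2 4 7]


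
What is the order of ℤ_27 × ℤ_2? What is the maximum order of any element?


|ℤ_27 × ℤ_2| = 27 × 2 = 54
Max element order = lcm(27,2) = 54
Cyclic? Yes (gcd=1)

|ℤ_27×ℤ_2| = 54, max element order = 54


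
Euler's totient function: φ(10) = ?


φ(n) = count of k ∈ {1,...,n} with gcd(k,n)=1
Coprimes to 10: {1, 3, 7, 9}
Count: 4

φ(10) = 4


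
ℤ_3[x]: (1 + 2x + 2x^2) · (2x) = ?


Expand and collect like terms; reduce coefficients mod 3:
x^0: 1·0 = 0 ≡ 0 (mod 3)
x^1: 1·2 + 2·0 = 2 ≡ 2 (mod 3)
x^2: 2·2 + 2·0 = 4 ≡ 1 (mod 3)
x^3: 2·2 = 4 ≡ 1 (mod 3)
Result: 2x + x^2 + x^3

f · g = 2x + x^2 + x^3


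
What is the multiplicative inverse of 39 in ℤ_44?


Use the extended Euclidean algorithm to write 1 = 39·s + 44·t; then s mod 44 is the inverse.
Euclidean algorithm:
  39 = 0·44 + 39
  44 = 1·39 + 5
  39 = 7·5 + 4
  5 = 1·4 + 1
  4 = 4·1 + 0
gcd(39,44) = 1
Back-substitution gives: 39·(-9) + 44·(8) = 1
So 39⁻¹ ≡ -9 ≡ 35 (mod 44)
Check: 39 × 35 = 1365 ≡ 1 (mod 44) ✓

39⁻¹ ≡ 35 (mod 44)


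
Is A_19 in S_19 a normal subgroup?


H = A_19 in S_19
A_19 has index 2 in S_19, and every subgroup of index 2 is normal

Yes, normal subgroup


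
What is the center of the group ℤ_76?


Z(G) = {g ∈ G | gx = xg for all x ∈ G}
ℤ_76 is abelian, so Z(G) = G

Z(ℤ_76) = ℤ_76


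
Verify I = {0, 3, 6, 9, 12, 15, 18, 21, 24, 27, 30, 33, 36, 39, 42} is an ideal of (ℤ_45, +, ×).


Check ideal conditions for I = {0, 3, 6, 9, 12, 15, 18, 21, 24, 27, 30, 33, 36, 39, 42} in ℤ_45:
(1) I is an additive subgroup? Yes
(2) For r ∈ ℤ_45 and a ∈ I: r·a ∈ I? Yes

Yes, I is an ideal of ℤ_45


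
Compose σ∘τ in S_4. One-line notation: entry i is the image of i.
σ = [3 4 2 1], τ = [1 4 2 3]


σ∘τ: apply τ first, then σ
1 →τ 1 →σ 3
2 →τ 4 →σ 1
3 →τ 2 →σ 4
4 →τ 3 →σ 2

σ∘τ = [3 1 4 2]


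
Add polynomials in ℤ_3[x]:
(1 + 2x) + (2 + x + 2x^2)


Add coefficients mod 3:
x^0: 1 + 2 = 0 (mod 3)
x^1: 2 + 1 = 0 (mod 3)
x^2: 0 + 2 = 2 (mod 3)
Result: 2x^2

f + g = 2x^2


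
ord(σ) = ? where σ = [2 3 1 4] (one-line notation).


Cycle decomposition: (1 2 3)
Cycle lengths: 3
Order = lcm(3) = 3

ord(σ) = 3


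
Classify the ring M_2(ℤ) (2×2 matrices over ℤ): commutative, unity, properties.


Matrix multiplication is non-commutative for n ≥ 2; the identity matrix I is the unity; singular matrices give zero divisors, so not an integral domain
Commutative: No
Integral domain: No
Has unity: Yes

M_2(ℤ) (2×2 matrices over ℤ): Commutative=No, Unity=Yes


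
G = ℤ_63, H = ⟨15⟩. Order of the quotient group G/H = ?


|⟨15⟩| = n / gcd(15, 63) = 63 / 3 = 21
H is normal (ℤ_63 is abelian).
|G/H| = |G| / |H| = 63 / 21 = 3

|G/H| = 3


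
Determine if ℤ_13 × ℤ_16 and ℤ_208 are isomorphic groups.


Comparing ℤ_13 × ℤ_16 and ℤ_208:
gcd(13,16) = 1, so ℤ_13 × ℤ_16 ≅ ℤ_208 (CRT)

Yes, ℤ_13 × ℤ_16 ≅ ℤ_208


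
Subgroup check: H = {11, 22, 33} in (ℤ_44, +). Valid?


Subgroup test for H = {11, 22, 33} in (ℤ_44, +):
(1) 0 ∈ H? No
(2) Closure: for all a,b ∈ H, (a+b) mod 44 ∈ H? No  [counterexample: 11 + 33 = 0 ∉ H]
(3) Inverses: for all a ∈ H, -a mod 44 ∈ H? Yes

No, H is not a subgroup of ℤ_44


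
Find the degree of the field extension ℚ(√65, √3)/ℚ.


[ℚ(√65,√3):ℚ] = [ℚ(√65,√3):ℚ(√65)]·[ℚ(√65):ℚ] = 2·2 = 4

[ℚ(√65, √3)/ℚ] = 4


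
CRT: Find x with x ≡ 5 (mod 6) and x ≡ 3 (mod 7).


m₁ = 6, m₂ = 7, gcd = 1, so CRT applies. M = m₁·m₂ = 42
Let M₁ = M/m₁ = 7, M₂ = M/m₂ = 6
Find y₁ ≡ M₁⁻¹ (mod m₁): 7⁻¹ ≡ 1 (mod 6)
Find y₂ ≡ M₂⁻¹ (mod m₂): 6⁻¹ ≡ 6 (mod 7)
x = a₁·M₁·y₁ + a₂·M₂·y₂ = 5·7·1 + 3·6·6 = 143
Reduce mod 42: x ≡ 17
Check: 17 mod 6 = 5 ✓, 17 mod 7 = 3 ✓

x ≡ 17 (mod 42)


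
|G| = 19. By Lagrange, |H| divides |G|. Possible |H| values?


Lagrange's theorem: |H| divides |G|
|G| = 19
Divisors of 19: 1, 19

Possible subgroup orders: {1, 19}


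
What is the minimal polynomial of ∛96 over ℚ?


∛96 satisfies x³ - 96 = 0, irreducible over ℚ (no rational root; 96 is not a perfect cube)

Minimal polynomial: x³ - 96


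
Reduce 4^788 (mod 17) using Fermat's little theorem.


Fermat's little theorem: if p is prime and gcd(a,p)=1, then a^(p-1) ≡ 1 (mod p)
p = 17 is prime, gcd(4,17) = 1
Reduce exponent: 788 mod 16 = 4
So 4^788 ≡ 4^4 (mod 17)
4^4 mod 17 = 1

4^788 ≡ 1 (mod 17)


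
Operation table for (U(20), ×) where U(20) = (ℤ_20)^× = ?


Elements: {1, 3, 7, 9, 11, 13, 17, 19}
Operation: multiplication mod 20
Entry (a, b) = (a × b) mod 20

Cayley table:
   |  1 |  3 |  7 |  9 | 11 | 13 | 17 | 19
 1 |  1 |  3 |  7 |  9 | 11 | 13 | 17 | 19
 3 |  3 |  9 |  1 |  7 | 13 | 19 | 11 | 17
 7 |  7 |  1 |  9 |  3 | 17 | 11 | 19 | 13
 9 |  9 |  7 |  3 |  1 | 19 | 17 | 13 | 11
11 | 11 | 13 | 17 | 19 |  1 |  3 |  7 |  9
13 | 13 | 19 | 11 | 17 |  3 |  9 |  1 |  7
17 | 17 | 11 | 19 | 13 |  7 |  1 |  9 |  3
19 | 19 | 17 | 13 | 11 |  9 |  7 |  3 |  1


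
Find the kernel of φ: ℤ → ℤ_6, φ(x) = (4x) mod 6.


Kernel = preimage of identity
ker(φ) = {x ∈ ℤ : 4x ≡ 0 (mod 6)}. gcd(4,6) = 2, so 4x ≡ 0 (mod 6) ⟺ x ≡ 0 (mod 6/2 = 3). Hence ker(φ) = 3ℤ

ker(φ) = 3ℤ


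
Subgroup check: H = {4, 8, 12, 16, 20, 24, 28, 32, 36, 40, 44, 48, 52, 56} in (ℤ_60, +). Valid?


Subgroup test for H = {4, 8, 12, 16, 20, 24, 28, 32, 36, 40, 44, 48, 52, 56} in (ℤ_60, +):
(1) 0 ∈ H? No
(2) Closure: for all a,b ∈ H, (a+b) mod 60 ∈ H? No  [counterexample: 4 + 56 = 0 ∉ H]
(3) Inverses: for all a ∈ H, -a mod 60 ∈ H? Yes

No, H is not a subgroup of ℤ_60


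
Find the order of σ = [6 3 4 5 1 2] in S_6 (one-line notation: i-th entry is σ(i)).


Cycle decomposition: (1 6 2 3 4 5)
Cycle lengths: 6
Order = lcm(6) = 6

ord(σ) = 6


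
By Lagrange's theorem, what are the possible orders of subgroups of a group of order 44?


Lagrange's theorem: |H| divides |G|
|G| = 44
Divisors of 44: 1, 2, 4, 11, 22, 44

Possible subgroup orders: {1, 2, 4, 11, 22, 44}


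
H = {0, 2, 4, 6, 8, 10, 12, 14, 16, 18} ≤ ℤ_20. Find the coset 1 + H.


1 + H = {1 + h (mod 20) : h ∈ H}
1+0=1, 1+2=3, 1+4=5, 1+6=7, 1+8=9, 1+10=11, 1+12=13, 1+14=15, 1+16=17, 1+18=19

1 + H = {1, 3, 5, 7, 9, 11, 13, 15, 17, 19}


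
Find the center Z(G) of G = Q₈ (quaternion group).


Z(G) = {g ∈ G | gx = xg for all x ∈ G}
In Q₈ = {±1, ±i, ±j, ±k}, only ±1 commute with every element

Z(Q₈ (quaternion group)) = {1, -1}


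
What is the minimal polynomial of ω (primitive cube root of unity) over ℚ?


ω satisfies x² + x + 1 = 0 (the cyclotomic polynomial Φ₃)

Minimal polynomial: x² + x + 1


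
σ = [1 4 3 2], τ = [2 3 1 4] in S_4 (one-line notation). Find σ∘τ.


σ∘τ: apply τ first, then σ
1 →τ 2 →σ 4
2 →τ 3 →σ 3
3 →τ 1 →σ 1
4 →τ 4 →σ 2

σ∘τ = [4 3 1 2]


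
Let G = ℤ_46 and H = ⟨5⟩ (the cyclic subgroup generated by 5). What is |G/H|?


|⟨5⟩| = n / gcd(5, 46) = 46 / 1 = 46
H is normal (ℤ_46 is abelian).
|G/H| = |G| / |H| = 46 / 46 = 1

|G/H| = 1


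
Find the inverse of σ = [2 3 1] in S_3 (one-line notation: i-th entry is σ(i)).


To find σ⁻¹, swap domain and range:
σ(1) = 2 → σ⁻¹(2) = 1
σ(2) = 3 → σ⁻¹(3) = 2
σ(3) = 1 → σ⁻¹(1) = 3

σ⁻¹ = [3 1 2]


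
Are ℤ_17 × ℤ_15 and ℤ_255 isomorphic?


Comparing ℤ_17 × ℤ_15 and ℤ_255:
gcd(17,15) = 1, so ℤ_17 × ℤ_15 ≅ ℤ_255 (CRT)

Yes, ℤ_17 × ℤ_15 ≅ ℤ_255


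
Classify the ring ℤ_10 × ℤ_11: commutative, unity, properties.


Direct product ring; commutative with unity (1,1); but (1,0)·(0,1) = (0,0) gives zero divisors, so not an integral domain
Commutative: Yes
Integral domain: No
Has unity: Yes

ℤ_10 × ℤ_11: Commutative=Yes, Unity=Yes


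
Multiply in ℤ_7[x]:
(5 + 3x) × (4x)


Expand and collect like terms; reduce coefficients mod 7:
x^0: 5·0 = 0 ≡ 0 (mod 7)
x^1: 5·4 + 3·0 = 20 ≡ 6 (mod 7)
x^2: 3·4 = 12 ≡ 5 (mod 7)
Result: 6x + 5x^2

f · g = 6x + 5x^2


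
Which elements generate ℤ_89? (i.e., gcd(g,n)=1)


g generates ℤ_n iff gcd(g,n) = 1
Prime factors of 89: 89
Generators are g ∈ {1,...,88} not divisible by any of these primes.
Generators: {1, 2, 3, 4, 5, 6, 7, 8, 9, 10, 11, 12, 13, 14, 15, 16, 17, 18, 19, 20, 21, 22, 23, 24, 25, 26, 27, 28, 29, 30, 31, 32, 33, 34, 35, 36, 37, 38, 39, 40, 41, 42, 43, 44, 45, 46, 47, 48, 49, 50, 51, 52, 53, 54, 55, 56, 57, 58, 59, 60, 61, 62, 63, 64, 65, 66, 67, 68, 69, 70, 71, 72, 73, 74, 75, 76, 77, 78, 79, 80, 81, 82, 83, 84, 85, 86, 87, 88}
Number of generators = φ(89) = 88

Generators of ℤ_89 = {1, 2, 3, 4, 5, 6, 7, 8, 9, 10, 11, 12, 13, 14, 15, 16, 17, 18, 19, 20, 21, 22, 23, 24, 25, 26, 27, 28, 29, 30, 31, 32, 33, 34, 35, 36, 37, 38, 39, 40, 41, 42, 43, 44, 45, 46, 47, 48, 49, 50, 51, 52, 53, 54, 55, 56, 57, 58, 59, 60, 61, 62, 63, 64, 65, 66, 67, 68, 69, 70, 71, 72, 73, 74, 75, 76, 77, 78, 79, 80, 81, 82, 83, 84, 85, 86, 87, 88}


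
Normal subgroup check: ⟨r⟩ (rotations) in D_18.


H = ⟨r⟩ (rotations) in D_18
The rotation subgroup ⟨r⟩ has index 2 in D_18, so it is normal

Yes, normal subgroup


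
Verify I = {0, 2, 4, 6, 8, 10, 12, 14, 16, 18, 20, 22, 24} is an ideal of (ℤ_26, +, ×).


Check ideal conditions for I = {0, 2, 4, 6, 8, 10, 12, 14, 16, 18, 20, 22, 24} in ℤ_26:
(1) I is an additive subgroup? Yes
(2) For r ∈ ℤ_26 and a ∈ I: r·a ∈ I? Yes

Yes, I is an ideal of ℤ_26


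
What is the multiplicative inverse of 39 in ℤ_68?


Use the extended Euclidean algorithm to write 1 = 39·s + 68·t; then s mod 68 is the inverse.
Euclidean algorithm:
  39 = 0·68 + 39
  68 = 1·39 + 29
  39 = 1·29 + 10
  29 = 2·10 + 9
  10 = 1·9 + 1
  9 = 9·1 + 0
gcd(39,68) = 1
Back-substitution gives: 39·(7) + 68·(-4) = 1
So 39⁻¹ ≡ 7 ≡ 7 (mod 68)
Check: 39 × 7 = 273 ≡ 1 (mod 68) ✓

39⁻¹ ≡ 7 (mod 68)


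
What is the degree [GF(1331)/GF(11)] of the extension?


GF(1331) = GF(11^3), so the extension degree is 3

[GF(1331)/GF(11)] = 3


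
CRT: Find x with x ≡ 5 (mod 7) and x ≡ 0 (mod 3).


m₁ = 7, m₂ = 3, gcd = 1, so CRT applies. M = m₁·m₂ = 21
Let M₁ = M/m₁ = 3, M₂ = M/m₂ = 7
Find y₁ ≡ M₁⁻¹ (mod m₁): 3⁻¹ ≡ 5 (mod 7)
Find y₂ ≡ M₂⁻¹ (mod m₂): 7⁻¹ ≡ 1 (mod 3)
x = a₁·M₁·y₁ + a₂·M₂·y₂ = 5·3·5 + 0·7·1 = 75
Reduce mod 21: x ≡ 12
Check: 12 mod 7 = 5 ✓, 12 mod 3 = 0 ✓

x ≡ 12 (mod 21)


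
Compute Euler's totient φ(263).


Factor n: 263 = 263
φ(n) = n · ∏(1 - 1/p) over distinct primes p | n
φ(263) = 263 · (1 - 1/263) = 262

φ(263) = 262


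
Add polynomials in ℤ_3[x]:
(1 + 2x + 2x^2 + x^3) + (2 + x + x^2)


Add coefficients mod 3:
x^0: 1 + 2 = 0 (mod 3)
x^1: 2 + 1 = 0 (mod 3)
x^2: 2 + 1 = 0 (mod 3)
x^3: 1 + 0 = 1 (mod 3)
Result: x^3

f + g = x^3


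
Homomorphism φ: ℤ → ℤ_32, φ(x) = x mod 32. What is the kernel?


Kernel = preimage of identity
ker(φ) = {x ∈ ℤ : x ≡ 0 (mod 32)} = 32ℤ = {0, ±32, ±64, ...}

ker(φ) = 32ℤ


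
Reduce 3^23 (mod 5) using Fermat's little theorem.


Fermat's little theorem: if p is prime and gcd(a,p)=1, then a^(p-1) ≡ 1 (mod p)
p = 5 is prime, gcd(3,5) = 1
Reduce exponent: 23 mod 4 = 3
So 3^23 ≡ 3^3 (mod 5)
3^3 mod 5 = 2

3^23 ≡ 2 (mod 5)


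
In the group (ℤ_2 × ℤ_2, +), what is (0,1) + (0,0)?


Operation: componentwise addition mod (2, 2)
(0,1) + (0,0) = ((a₁+b₁) mod 2, (a₂+b₂) mod 2) with a = (0,1), b = (0,0)

(0,1) + (0,0) = (0,1)


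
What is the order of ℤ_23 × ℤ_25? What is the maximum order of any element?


|ℤ_23 × ℤ_25| = 23 × 25 = 575
Max element order = lcm(23,25) = 575
Cyclic? Yes (gcd=1)

|ℤ_23×ℤ_25| = 575, max element order = 575


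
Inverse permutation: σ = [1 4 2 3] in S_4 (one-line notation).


To find σ⁻¹, swap domain and range:
σ(1) = 1 → σ⁻¹(1) = 1
σ(2) = 4 → σ⁻¹(4) = 2
σ(3) = 2 → σ⁻¹(2) = 3
σ(4) = 3 → σ⁻¹(3) = 4

σ⁻¹ = [1 3 4 2]


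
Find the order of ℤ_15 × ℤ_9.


|A × B| = |A| · |B|
|ℤ_15 × ℤ_9| = 15 × 9 = 135

|ℤ_15 × ℤ_9| = 135


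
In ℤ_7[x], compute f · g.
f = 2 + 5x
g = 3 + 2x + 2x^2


Expand and collect like terms; reduce coefficients mod 7:
x^0: 2·3 = 6 ≡ 6 (mod 7)
x^1: 2·2 + 5·3 = 19 ≡ 5 (mod 7)
x^2: 2·2 + 5·2 = 14 ≡ 0 (mod 7)
x^3: 5·2 = 10 ≡ 3 (mod 7)
Result: 6 + 5x + 3x^3

f · g = 6 + 5x + 3x^3


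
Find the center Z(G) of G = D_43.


Z(G) = {g ∈ G | gx = xg for all x ∈ G}
For odd n, Z(D_n) = {e}: no nontrivial rotation commutes with all reflections

Z(D_43) = {e}


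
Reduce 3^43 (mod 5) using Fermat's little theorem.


Fermat's little theorem: if p is prime and gcd(a,p)=1, then a^(p-1) ≡ 1 (mod p)
p = 5 is prime, gcd(3,5) = 1
Reduce exponent: 43 mod 4 = 3
So 3^43 ≡ 3^3 (mod 5)
3^3 mod 5 = 2

3^43 ≡ 2 (mod 5)


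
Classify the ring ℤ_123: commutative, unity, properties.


ℤ_123 is a commutative ring with unity 1; 123 = 3×41 is composite, so 3·41 ≡ 0 gives zero divisors (not an integral domain)
Commutative: Yes
Integral domain: No
Has unity: Yes

ℤ_123: Commutative=Yes, Unity=Yes


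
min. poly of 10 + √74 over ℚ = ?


Let α = 10 + √74. Then α - 10 = √74, so (α - 10)² = 74, giving α² - 20α + 26 = 0. Degree 2 and α ∉ ℚ, so this is the minimal polynomial.

Minimal polynomial: x² - 20x + 26


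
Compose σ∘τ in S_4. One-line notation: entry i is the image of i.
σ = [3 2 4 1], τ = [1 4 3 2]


σ∘τ: apply τ first, then σ
1 →τ 1 →σ 3
2 →τ 4 →σ 1
3 →τ 3 →σ 4
4 →τ 2 →σ 2

σ∘τ = [3 1 4 2]


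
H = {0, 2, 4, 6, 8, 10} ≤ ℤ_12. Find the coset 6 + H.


6 + H = {6 + h (mod 12) : h ∈ H}
6+0=6, 6+2=8, 6+4=10, 6+6=0, 6+8=2, 6+10=4
6 + H = {0, 2, 4, 6, 8, 10} = 0 + H

6 + H = {0, 2, 4, 6, 8, 10}


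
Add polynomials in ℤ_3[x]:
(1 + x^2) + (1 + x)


Add coefficients mod 3:
x^0: 1 + 1 = 2 (mod 3)
x^1: 0 + 1 = 1 (mod 3)
x^2: 1 + 0 = 1 (mod 3)
Result: 2 + x + x^2

f + g = 2 + x + x^2


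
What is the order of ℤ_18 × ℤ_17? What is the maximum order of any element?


|ℤ_18 × ℤ_17| = 18 × 17 = 306
Max element order = lcm(18,17) = 306
Cyclic? Yes (gcd=1)

|ℤ_18×ℤ_17| = 306, max element order = 306


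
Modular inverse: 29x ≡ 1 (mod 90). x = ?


Use the extended Euclidean algorithm to write 1 = 29·s + 90·t; then s mod 90 is the inverse.
Euclidean algorithm:
  29 = 0·90 + 29
  90 = 3·29 + 3
  29 = 9·3 + 2
  3 = 1·2 + 1
  2 = 2·1 + 0
gcd(29,90) = 1
Back-substitution gives: 29·(-31) + 90·(10) = 1
So 29⁻¹ ≡ -31 ≡ 59 (mod 90)
Check: 29 × 59 = 1711 ≡ 1 (mod 90) ✓

29⁻¹ ≡ 59 (mod 90)


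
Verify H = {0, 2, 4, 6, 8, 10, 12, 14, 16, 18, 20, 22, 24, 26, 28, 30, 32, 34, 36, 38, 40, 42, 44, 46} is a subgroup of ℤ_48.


Subgroup test for H = {0, 2, 4, 6, 8, 10, 12, 14, 16, 18, 20, 22, 24, 26, 28, 30, 32, 34, 36, 38, 40, 42, 44, 46} in (ℤ_48, +):
(1) 0 ∈ H? Yes
(2) Closure: for all a,b ∈ H, (a+b) mod 48 ∈ H? Yes
(3) Inverses: for all a ∈ H, -a mod 48 ∈ H? Yes

Yes, H is a subgroup of ℤ_48


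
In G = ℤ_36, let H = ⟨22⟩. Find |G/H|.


|⟨22⟩| = n / gcd(22, 36) = 36 / 2 = 18
H is normal (ℤ_36 is abelian).
|G/H| = |G| / |H| = 36 / 18 = 2

|G/H| = 2


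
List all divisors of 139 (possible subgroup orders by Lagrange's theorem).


Lagrange's theorem: |H| divides |G|
|G| = 139
Divisors of 139: 1, 139

Possible subgroup orders: {1, 139}


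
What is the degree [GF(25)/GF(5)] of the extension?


GF(25) = GF(5^2), so the extension degree is 2

[GF(25)/GF(5)] = 2


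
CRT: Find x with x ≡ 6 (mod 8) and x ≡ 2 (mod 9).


m₁ = 8, m₂ = 9, gcd = 1, so CRT applies. M = m₁·m₂ = 72
Let M₁ = M/m₁ = 9, M₂ = M/m₂ = 8
Find y₁ ≡ M₁⁻¹ (mod m₁): 9⁻¹ ≡ 1 (mod 8)
Find y₂ ≡ M₂⁻¹ (mod m₂): 8⁻¹ ≡ 8 (mod 9)
x = a₁·M₁·y₁ + a₂·M₂·y₂ = 6·9·1 + 2·8·8 = 182
Reduce mod 72: x ≡ 38
Check: 38 mod 8 = 6 ✓, 38 mod 9 = 2 ✓

x ≡ 38 (mod 72)


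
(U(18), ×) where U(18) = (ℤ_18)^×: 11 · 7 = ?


Operation: multiplication mod 18
11 · 7 = (a × b) mod 18 with a = 11, b = 7

11 · 7 = 5


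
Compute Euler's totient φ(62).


Factor n: 62 = 2 × 31
φ(n) = n · ∏(1 - 1/p) over distinct primes p | n
φ(62) = 62 · (1 - 1/2) · (1 - 1/31) = 30

φ(62) = 30


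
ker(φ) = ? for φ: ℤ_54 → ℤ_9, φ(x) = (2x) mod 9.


Kernel = preimage of identity
ker(φ) = {x ∈ ℤ_54 : 2x ≡ 0 (mod 9)}. Since 9 | 54, φ is well-defined. The kernel is the cyclic subgroup ⟨9⟩ of ℤ_54 (order 6), i.e. {0, 9, 18, 27, 36, 45}

ker(φ) = {0, 9, 18, 27, 36, 45}


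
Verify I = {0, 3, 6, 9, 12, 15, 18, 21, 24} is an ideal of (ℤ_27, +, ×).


Check ideal conditions for I = {0, 3, 6, 9, 12, 15, 18, 21, 24} in ℤ_27:
(1) I is an additive subgroup? Yes
(2) For r ∈ ℤ_27 and a ∈ I: r·a ∈ I? Yes

Yes, I is an ideal of ℤ_27


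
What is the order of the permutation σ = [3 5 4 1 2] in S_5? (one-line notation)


Cycle decomposition: (1 3 4) (2 5)
Cycle lengths: 3, 2
Order = lcm(3, 2) = 6

ord(σ) = 6


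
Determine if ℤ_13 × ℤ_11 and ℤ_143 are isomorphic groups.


Comparing ℤ_13 × ℤ_11 and ℤ_143:
gcd(13,11) = 1, so ℤ_13 × ℤ_11 ≅ ℤ_143 (CRT)

Yes, ℤ_13 × ℤ_11 ≅ ℤ_143


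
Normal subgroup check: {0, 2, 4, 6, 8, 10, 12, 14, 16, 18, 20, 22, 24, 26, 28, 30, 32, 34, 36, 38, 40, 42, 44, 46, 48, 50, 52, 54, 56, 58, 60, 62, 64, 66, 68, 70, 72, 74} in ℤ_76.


H = {0, 2, 4, 6, 8, 10, 12, 14, 16, 18, 20, 22, 24, 26, 28, 30, 32, 34, 36, 38, 40, 42, 44, 46, 48, 50, 52, 54, 56, 58, 60, 62, 64, 66, 68, 70, 72, 74} in ℤ_76
ℤ_76 is abelian; every subgroup of an abelian group is normal

Yes, normal subgroup


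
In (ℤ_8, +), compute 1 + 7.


Operation: addition mod 8
1 + 7 = (a + b) mod 8 with a = 1, b = 7

1 + 7 = 0


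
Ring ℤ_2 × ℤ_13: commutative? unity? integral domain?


Direct product ring; commutative with unity (1,1); but (1,0)·(0,1) = (0,0) gives zero divisors, so not an integral domain
Commutative: Yes
Integral domain: No
Has unity: Yes

ℤ_2 × ℤ_13: Commutative=Yes, Unity=Yes


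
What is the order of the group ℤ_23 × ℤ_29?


|A × B| = |A| · |B|
|ℤ_23 × ℤ_29| = 23 × 29 = 667

|ℤ_23 × ℤ_29| = 667


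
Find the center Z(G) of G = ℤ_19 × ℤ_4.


Z(G) = {g ∈ G | gx = xg for all x ∈ G}
Direct product of abelian groups is abelian, so Z(G) = G

Z(ℤ_19 × ℤ_4) = ℤ_19 × ℤ_4


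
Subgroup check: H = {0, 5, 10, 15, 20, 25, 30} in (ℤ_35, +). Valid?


Subgroup test for H = {0, 5, 10, 15, 20, 25, 30} in (ℤ_35, +):
(1) 0 ∈ H? Yes
(2) Closure: for all a,b ∈ H, (a+b) mod 35 ∈ H? Yes
(3) Inverses: for all a ∈ H, -a mod 35 ∈ H? Yes

Yes, H is a subgroup of ℤ_35


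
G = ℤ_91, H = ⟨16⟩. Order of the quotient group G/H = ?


|⟨16⟩| = n / gcd(16, 91) = 91 / 1 = 91
H is normal (ℤ_91 is abelian).
|G/H| = |G| / |H| = 91 / 91 = 1

|G/H| = 1


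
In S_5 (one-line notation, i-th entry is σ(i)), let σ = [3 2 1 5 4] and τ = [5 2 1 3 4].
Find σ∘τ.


σ∘τ: apply τ first, then σ
1 →τ 5 →σ 4
2 →τ 2 →σ 2
3 →τ 1 →σ 3
4 →τ 3 →σ 1
5 →τ 4 →σ 5

σ∘τ = [4 2 3 1 5]


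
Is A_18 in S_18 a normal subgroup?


H = A_18 in S_18
A_18 has index 2 in S_18, and every subgroup of index 2 is normal

Yes, normal subgroup


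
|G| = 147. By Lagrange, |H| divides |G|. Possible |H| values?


Lagrange's theorem: |H| divides |G|
|G| = 147
Divisors of 147: 1, 3, 7, 21, 49, 147

Possible subgroup orders: {1, 3, 7, 21, 49, 147}


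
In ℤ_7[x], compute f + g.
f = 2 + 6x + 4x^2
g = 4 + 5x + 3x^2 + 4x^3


Add coefficients mod 7:
x^0: 2 + 4 = 6 (mod 7)
x^1: 6 + 5 = 4 (mod 7)
x^2: 4 + 3 = 0 (mod 7)
x^3: 0 + 4 = 4 (mod 7)
Result: 6 + 4x + 4x^3

f + g = 6 + 4x + 4x^3
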